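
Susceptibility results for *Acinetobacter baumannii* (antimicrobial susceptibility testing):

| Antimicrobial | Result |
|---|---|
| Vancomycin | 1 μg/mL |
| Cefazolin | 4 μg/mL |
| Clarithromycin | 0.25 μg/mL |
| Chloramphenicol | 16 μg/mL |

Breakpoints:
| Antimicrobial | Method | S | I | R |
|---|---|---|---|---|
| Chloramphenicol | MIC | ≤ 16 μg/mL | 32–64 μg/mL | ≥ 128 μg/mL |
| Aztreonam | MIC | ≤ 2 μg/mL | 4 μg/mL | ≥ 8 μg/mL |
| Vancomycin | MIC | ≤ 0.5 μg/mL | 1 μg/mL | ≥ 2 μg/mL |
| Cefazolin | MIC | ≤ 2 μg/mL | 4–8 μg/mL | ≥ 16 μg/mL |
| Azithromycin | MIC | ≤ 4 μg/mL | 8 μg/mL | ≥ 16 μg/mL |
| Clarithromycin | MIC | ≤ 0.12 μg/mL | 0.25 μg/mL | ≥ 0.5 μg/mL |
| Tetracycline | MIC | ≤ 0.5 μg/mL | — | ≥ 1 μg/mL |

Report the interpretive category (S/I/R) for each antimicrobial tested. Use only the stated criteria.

I, I, I, S

Vancomycin: 1 μg/mL is = 1 μg/mL — I
Cefazolin (4 μg/mL) in 4–8 μg/mL — I
Clarithromycin 0.25 μg/mL: = 0.25 μg/mL — intermediate
Chloramphenicol: 16 μg/mL is ≤ 16 μg/mL → S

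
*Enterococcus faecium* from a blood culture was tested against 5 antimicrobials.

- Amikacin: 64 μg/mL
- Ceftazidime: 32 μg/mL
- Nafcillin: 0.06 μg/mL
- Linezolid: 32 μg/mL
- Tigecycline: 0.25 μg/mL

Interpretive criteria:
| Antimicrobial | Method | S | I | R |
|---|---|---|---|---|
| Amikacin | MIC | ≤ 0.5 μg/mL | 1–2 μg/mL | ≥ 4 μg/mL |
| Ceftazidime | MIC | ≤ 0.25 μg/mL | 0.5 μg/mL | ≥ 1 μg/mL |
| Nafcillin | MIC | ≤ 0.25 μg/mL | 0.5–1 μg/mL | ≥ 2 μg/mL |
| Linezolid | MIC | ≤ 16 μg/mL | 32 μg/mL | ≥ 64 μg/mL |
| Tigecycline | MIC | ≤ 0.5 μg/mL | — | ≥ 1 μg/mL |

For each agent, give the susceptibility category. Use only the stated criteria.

Amikacin 64 μg/mL: ≥ 4 μg/mL ⇒ R
Ceftazidime 32 μg/mL: ≥ 1 μg/mL — Resistant
Nafcillin: 0.06 μg/mL is ≤ 0.25 μg/mL → susceptible
Linezolid (32 μg/mL) = 32 μg/mL → I
Tigecycline 0.25 μg/mL: ≤ 0.5 μg/mL → susceptible

R, R, S, I, S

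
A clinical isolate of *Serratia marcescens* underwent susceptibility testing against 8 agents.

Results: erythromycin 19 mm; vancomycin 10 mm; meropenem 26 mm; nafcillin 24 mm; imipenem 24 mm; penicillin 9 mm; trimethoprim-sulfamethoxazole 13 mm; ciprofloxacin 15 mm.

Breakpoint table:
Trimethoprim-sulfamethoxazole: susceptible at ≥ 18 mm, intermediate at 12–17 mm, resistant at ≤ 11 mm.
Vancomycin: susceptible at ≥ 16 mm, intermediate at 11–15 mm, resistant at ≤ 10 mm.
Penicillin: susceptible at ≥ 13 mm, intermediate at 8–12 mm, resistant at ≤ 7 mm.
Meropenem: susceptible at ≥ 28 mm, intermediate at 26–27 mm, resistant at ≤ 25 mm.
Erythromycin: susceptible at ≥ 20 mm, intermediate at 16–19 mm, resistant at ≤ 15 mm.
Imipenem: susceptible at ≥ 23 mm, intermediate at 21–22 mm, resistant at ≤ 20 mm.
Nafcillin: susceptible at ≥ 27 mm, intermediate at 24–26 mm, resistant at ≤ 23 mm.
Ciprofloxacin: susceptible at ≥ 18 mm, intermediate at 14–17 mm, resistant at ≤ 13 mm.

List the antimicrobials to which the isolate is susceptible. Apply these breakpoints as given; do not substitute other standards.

Erythromycin (19 mm) in 16–19 mm → Intermediate
Vancomycin: 10 mm is ≤ 10 mm → R
Meropenem: 26 mm is in 26–27 mm → intermediate
Nafcillin: 24 mm is in 24–26 mm → I
Imipenem 24 mm: ≥ 23 mm — S
Penicillin 9 mm: in 8–12 mm ⇒ I
Trimethoprim-sulfamethoxazole (13 mm) in 12–17 mm ⇒ I
Ciprofloxacin 15 mm: in 14–17 mm ⇒ Intermediate

imipenem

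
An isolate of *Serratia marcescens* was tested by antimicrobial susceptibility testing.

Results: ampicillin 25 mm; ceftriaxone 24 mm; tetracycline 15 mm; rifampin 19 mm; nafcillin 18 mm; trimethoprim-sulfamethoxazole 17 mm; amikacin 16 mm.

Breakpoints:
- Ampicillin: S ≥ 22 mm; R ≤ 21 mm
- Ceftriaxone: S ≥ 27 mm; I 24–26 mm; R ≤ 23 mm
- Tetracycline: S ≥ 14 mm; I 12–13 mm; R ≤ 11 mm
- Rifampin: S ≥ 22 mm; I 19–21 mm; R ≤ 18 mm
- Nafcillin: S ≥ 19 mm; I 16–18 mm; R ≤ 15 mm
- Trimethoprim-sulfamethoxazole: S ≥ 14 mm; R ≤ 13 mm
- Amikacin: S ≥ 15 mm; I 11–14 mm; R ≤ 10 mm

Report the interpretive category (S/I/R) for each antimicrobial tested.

Ampicillin: 25 mm is ≥ 22 mm → Susceptible
Ceftriaxone: 24 mm is in 24–26 mm ⇒ Intermediate
Tetracycline: 15 mm is ≥ 14 mm ⇒ Susceptible
Rifampin (19 mm) in 19–21 mm ⇒ intermediate
Nafcillin (18 mm) in 16–18 mm → intermediate
Trimethoprim-sulfamethoxazole 17 mm: ≥ 14 mm → Susceptible
Amikacin 16 mm: ≥ 15 mm ⇒ S

S, I, S, I, I, S, S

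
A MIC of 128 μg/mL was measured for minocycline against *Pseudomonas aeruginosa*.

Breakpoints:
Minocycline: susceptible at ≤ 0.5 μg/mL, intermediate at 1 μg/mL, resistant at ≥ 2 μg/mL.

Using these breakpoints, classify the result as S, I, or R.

R

Minocycline (128 μg/mL) ≥ 2 μg/mL ⇒ R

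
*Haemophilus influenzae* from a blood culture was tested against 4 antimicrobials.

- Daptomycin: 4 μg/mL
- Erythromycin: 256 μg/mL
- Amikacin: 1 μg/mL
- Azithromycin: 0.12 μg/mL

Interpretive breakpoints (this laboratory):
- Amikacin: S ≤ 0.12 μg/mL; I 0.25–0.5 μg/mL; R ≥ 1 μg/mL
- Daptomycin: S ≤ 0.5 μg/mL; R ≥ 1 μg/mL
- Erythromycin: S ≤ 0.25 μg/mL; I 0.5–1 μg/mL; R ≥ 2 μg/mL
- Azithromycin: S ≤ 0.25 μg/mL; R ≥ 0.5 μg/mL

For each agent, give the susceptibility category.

R, R, R, S

Daptomycin: 4 μg/mL is ≥ 1 μg/mL — resistant
Erythromycin: 256 μg/mL is ≥ 2 μg/mL — R
Amikacin: 1 μg/mL is ≥ 1 μg/mL → resistant
Azithromycin (0.12 μg/mL) ≤ 0.25 μg/mL ⇒ Susceptible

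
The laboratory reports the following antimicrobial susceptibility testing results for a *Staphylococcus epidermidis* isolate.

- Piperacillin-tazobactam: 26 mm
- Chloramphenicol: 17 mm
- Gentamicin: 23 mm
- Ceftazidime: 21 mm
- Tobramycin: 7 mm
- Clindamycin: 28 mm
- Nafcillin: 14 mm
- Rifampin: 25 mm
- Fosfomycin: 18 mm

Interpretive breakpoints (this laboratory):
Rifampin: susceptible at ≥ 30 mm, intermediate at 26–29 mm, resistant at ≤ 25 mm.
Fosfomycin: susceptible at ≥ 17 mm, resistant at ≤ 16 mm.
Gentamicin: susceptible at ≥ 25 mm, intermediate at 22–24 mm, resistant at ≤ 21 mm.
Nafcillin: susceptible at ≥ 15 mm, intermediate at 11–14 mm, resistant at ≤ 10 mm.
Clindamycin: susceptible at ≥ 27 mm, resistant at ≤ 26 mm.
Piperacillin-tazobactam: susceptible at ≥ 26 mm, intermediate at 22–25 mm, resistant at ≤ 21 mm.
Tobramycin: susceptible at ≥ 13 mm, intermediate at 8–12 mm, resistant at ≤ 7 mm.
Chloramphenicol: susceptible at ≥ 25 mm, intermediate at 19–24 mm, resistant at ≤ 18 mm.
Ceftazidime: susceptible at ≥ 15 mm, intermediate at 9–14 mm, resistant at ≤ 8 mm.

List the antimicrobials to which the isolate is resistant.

chloramphenicol, tobramycin, rifampin

Piperacillin-tazobactam 26 mm: ≥ 26 mm ⇒ S
Chloramphenicol (17 mm) ≤ 18 mm — Resistant
Gentamicin (23 mm) in 22–24 mm ⇒ I
Ceftazidime (21 mm) ≥ 15 mm → Susceptible
Tobramycin (7 mm) ≤ 7 mm — R
Clindamycin: 28 mm is ≥ 27 mm ⇒ S
Nafcillin (14 mm) in 11–14 mm — Intermediate
Rifampin (25 mm) ≤ 25 mm ⇒ Resistant
Fosfomycin: 18 mm is ≥ 17 mm ⇒ S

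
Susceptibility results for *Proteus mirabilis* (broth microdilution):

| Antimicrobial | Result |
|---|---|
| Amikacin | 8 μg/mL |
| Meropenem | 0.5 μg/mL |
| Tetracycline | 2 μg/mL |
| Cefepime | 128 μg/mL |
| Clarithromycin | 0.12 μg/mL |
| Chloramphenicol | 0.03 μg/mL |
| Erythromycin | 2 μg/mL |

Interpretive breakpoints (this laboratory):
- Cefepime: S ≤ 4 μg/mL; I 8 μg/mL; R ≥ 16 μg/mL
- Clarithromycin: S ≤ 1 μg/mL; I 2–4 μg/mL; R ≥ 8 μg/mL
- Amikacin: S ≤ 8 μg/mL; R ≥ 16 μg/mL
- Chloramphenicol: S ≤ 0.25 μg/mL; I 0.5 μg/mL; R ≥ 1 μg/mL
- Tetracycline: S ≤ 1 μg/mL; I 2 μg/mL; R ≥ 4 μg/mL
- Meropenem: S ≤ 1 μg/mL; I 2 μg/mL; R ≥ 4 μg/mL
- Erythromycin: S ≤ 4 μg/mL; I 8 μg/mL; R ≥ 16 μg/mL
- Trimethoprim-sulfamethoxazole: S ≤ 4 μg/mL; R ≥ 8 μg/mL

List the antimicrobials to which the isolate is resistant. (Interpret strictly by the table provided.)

cefepime

Amikacin 8 μg/mL: ≤ 8 μg/mL — S
Meropenem (0.5 μg/mL) ≤ 1 μg/mL ⇒ susceptible
Tetracycline: 2 μg/mL is = 2 μg/mL ⇒ I
Cefepime 128 μg/mL: ≥ 16 μg/mL → resistant
Clarithromycin 0.12 μg/mL: ≤ 1 μg/mL — susceptible
Chloramphenicol (0.03 μg/mL) ≤ 0.25 μg/mL → Susceptible
Erythromycin 2 μg/mL: ≤ 4 μg/mL → Susceptible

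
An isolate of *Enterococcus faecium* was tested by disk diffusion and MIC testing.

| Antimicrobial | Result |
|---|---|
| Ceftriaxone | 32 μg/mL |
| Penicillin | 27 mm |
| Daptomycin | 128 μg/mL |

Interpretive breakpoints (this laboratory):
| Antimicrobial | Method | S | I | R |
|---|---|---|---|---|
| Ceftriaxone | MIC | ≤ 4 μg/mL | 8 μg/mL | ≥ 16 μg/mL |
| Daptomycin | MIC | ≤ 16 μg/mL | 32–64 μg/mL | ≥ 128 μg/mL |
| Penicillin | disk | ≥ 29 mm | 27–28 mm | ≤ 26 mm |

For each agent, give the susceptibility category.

Ceftriaxone 32 μg/mL: ≥ 16 μg/mL → resistant
Penicillin 27 mm: in 27–28 mm ⇒ I
Daptomycin: 128 μg/mL is ≥ 128 μg/mL — R

R, I, R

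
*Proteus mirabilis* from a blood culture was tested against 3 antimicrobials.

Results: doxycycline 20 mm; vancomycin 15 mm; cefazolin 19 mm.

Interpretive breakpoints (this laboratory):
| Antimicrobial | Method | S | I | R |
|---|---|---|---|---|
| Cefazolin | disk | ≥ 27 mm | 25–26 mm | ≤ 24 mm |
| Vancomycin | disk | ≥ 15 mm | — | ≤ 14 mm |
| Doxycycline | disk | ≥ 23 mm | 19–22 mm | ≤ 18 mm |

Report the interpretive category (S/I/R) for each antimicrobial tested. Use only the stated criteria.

Doxycycline 20 mm: in 19–22 mm → Intermediate
Vancomycin (15 mm) ≥ 15 mm → Susceptible
Cefazolin (19 mm) ≤ 24 mm — Resistant

I, S, R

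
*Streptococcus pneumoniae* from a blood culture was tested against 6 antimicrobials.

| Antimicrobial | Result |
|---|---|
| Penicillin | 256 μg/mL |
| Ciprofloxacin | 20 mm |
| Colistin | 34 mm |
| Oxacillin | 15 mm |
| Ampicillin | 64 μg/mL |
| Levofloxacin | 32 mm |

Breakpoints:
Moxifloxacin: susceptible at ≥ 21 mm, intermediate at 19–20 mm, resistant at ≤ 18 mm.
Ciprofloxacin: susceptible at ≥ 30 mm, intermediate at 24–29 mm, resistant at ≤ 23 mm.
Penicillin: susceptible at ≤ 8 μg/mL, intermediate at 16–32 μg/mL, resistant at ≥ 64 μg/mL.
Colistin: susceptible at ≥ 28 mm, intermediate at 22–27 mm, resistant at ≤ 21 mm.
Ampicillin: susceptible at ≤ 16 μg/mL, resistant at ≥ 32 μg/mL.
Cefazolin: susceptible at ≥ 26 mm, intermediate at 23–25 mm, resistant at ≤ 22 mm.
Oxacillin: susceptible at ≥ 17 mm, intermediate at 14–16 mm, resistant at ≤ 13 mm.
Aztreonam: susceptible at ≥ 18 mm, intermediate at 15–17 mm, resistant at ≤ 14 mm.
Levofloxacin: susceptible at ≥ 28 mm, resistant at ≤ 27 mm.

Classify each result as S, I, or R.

Penicillin 256 μg/mL: ≥ 64 μg/mL → Resistant
Ciprofloxacin (20 mm) ≤ 23 mm → Resistant
Colistin: 34 mm is ≥ 28 mm — susceptible
Oxacillin (15 mm) in 14–16 mm — I
Ampicillin: 64 μg/mL is ≥ 32 μg/mL — resistant
Levofloxacin: 32 mm is ≥ 28 mm — Susceptible

R, R, S, I, R, S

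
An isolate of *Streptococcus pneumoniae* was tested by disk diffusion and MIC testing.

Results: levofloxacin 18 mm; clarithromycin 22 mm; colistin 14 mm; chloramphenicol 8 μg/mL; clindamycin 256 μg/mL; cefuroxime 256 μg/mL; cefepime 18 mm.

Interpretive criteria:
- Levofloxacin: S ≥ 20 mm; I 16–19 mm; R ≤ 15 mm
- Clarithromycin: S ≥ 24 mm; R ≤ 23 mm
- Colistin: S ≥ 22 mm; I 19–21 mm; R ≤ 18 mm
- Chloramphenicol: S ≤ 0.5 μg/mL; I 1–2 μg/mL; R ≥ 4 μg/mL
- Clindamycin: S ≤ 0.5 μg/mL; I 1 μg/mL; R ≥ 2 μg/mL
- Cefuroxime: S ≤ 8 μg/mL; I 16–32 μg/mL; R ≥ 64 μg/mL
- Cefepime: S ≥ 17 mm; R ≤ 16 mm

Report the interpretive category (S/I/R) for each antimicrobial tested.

Levofloxacin (18 mm) in 16–19 mm ⇒ I
Clarithromycin: 22 mm is ≤ 23 mm → Resistant
Colistin (14 mm) ≤ 18 mm → R
Chloramphenicol (8 μg/mL) ≥ 4 μg/mL → resistant
Clindamycin 256 μg/mL: ≥ 2 μg/mL → R
Cefuroxime (256 μg/mL) ≥ 64 μg/mL ⇒ R
Cefepime: 18 mm is ≥ 17 mm — Susceptible

I, R, R, R, R, R, S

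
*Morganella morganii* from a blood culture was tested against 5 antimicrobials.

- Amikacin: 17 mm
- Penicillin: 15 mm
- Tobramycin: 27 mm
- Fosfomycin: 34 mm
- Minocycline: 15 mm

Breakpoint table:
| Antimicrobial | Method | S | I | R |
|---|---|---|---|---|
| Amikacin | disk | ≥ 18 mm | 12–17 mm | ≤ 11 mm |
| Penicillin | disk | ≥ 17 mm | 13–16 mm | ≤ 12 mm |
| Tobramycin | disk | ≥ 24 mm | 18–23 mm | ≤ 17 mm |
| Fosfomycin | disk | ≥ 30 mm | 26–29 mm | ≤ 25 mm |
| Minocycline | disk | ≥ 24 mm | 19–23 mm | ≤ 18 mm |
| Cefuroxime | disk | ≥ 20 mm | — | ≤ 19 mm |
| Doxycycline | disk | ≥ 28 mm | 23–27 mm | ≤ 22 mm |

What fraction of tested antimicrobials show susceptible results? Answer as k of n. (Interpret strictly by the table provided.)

Amikacin: 17 mm is in 12–17 mm ⇒ I
Penicillin 15 mm: in 13–16 mm ⇒ Intermediate
Tobramycin: 27 mm is ≥ 24 mm — Susceptible
Fosfomycin (34 mm) ≥ 30 mm → susceptible
Minocycline 15 mm: ≤ 18 mm → Resistant
Susceptible: 2/5

2 of 5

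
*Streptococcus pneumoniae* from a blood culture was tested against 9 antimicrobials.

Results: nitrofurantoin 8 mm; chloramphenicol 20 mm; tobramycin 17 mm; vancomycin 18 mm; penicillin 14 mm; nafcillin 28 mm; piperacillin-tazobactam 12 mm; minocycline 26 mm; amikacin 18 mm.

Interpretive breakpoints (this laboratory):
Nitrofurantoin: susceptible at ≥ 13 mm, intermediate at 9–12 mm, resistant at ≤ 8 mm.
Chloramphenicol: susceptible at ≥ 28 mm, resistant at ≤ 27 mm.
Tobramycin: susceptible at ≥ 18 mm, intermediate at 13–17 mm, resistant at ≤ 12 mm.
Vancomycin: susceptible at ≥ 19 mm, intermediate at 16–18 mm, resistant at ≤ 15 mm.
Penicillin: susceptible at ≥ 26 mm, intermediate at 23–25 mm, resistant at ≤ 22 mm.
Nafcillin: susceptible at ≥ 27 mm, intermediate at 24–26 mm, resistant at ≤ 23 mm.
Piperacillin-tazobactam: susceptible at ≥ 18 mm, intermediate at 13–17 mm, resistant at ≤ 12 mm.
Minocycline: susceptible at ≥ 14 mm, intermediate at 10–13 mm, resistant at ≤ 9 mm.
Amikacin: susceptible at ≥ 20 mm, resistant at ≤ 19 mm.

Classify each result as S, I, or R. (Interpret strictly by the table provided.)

R, R, I, I, R, S, R, S, R

Nitrofurantoin: 8 mm is ≤ 8 mm — resistant
Chloramphenicol 20 mm: ≤ 27 mm ⇒ Resistant
Tobramycin 17 mm: in 13–17 mm ⇒ Intermediate
Vancomycin 18 mm: in 16–18 mm — intermediate
Penicillin (14 mm) ≤ 22 mm → R
Nafcillin 28 mm: ≥ 27 mm — S
Piperacillin-tazobactam: 12 mm is ≤ 12 mm → Resistant
Minocycline 26 mm: ≥ 14 mm → Susceptible
Amikacin: 18 mm is ≤ 19 mm → resistant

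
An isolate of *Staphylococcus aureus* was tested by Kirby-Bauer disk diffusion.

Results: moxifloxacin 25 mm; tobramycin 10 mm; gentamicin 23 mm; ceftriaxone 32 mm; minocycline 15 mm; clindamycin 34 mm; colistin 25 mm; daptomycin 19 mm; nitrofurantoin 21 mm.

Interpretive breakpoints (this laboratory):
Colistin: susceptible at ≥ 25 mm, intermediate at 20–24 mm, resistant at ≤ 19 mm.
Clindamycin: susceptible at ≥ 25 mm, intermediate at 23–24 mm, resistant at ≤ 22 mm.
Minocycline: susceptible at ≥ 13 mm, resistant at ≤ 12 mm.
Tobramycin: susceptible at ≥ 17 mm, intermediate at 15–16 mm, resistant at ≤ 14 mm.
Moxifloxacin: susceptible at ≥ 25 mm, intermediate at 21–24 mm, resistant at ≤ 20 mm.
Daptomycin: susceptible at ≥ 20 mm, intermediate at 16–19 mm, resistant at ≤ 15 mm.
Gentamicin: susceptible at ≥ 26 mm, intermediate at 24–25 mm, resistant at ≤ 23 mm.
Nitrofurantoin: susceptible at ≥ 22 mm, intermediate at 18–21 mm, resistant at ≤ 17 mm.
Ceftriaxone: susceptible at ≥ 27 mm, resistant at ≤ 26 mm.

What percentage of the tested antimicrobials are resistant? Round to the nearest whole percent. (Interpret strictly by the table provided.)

22%

Moxifloxacin 25 mm: ≥ 25 mm — Susceptible
Tobramycin 10 mm: ≤ 14 mm → Resistant
Gentamicin 23 mm: ≤ 23 mm — R
Ceftriaxone (32 mm) ≥ 27 mm — susceptible
Minocycline (15 mm) ≥ 13 mm ⇒ susceptible
Clindamycin (34 mm) ≥ 25 mm → S
Colistin 25 mm: ≥ 25 mm — susceptible
Daptomycin (19 mm) in 16–19 mm → Intermediate
Nitrofurantoin: 21 mm is in 18–21 mm — Intermediate
Resistant: 2/9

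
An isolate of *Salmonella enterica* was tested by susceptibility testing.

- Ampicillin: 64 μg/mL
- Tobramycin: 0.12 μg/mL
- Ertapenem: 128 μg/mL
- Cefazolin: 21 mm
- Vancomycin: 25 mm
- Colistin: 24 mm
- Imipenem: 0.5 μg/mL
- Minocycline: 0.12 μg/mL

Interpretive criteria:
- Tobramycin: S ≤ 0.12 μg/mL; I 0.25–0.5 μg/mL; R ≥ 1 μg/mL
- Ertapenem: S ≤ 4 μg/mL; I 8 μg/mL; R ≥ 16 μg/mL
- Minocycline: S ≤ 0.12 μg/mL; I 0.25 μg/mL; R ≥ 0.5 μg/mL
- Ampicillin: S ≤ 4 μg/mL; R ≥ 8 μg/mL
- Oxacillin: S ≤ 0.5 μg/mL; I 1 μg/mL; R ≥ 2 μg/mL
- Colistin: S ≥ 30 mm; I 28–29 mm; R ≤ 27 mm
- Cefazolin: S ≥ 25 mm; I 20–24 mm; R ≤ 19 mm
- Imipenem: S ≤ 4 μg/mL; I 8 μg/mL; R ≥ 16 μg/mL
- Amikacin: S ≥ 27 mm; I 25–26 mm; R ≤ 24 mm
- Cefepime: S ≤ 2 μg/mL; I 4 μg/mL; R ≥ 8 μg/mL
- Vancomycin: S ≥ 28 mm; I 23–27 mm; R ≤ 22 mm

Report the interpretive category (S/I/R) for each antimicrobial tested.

R, S, R, I, I, R, S, S

Ampicillin: 64 μg/mL is ≥ 8 μg/mL ⇒ Resistant
Tobramycin: 0.12 μg/mL is ≤ 0.12 μg/mL → susceptible
Ertapenem 128 μg/mL: ≥ 16 μg/mL — resistant
Cefazolin 21 mm: in 20–24 mm ⇒ intermediate
Vancomycin (25 mm) in 23–27 mm → I
Colistin: 24 mm is ≤ 27 mm — resistant
Imipenem (0.5 μg/mL) ≤ 4 μg/mL ⇒ Susceptible
Minocycline 0.12 μg/mL: ≤ 0.12 μg/mL ⇒ Susceptible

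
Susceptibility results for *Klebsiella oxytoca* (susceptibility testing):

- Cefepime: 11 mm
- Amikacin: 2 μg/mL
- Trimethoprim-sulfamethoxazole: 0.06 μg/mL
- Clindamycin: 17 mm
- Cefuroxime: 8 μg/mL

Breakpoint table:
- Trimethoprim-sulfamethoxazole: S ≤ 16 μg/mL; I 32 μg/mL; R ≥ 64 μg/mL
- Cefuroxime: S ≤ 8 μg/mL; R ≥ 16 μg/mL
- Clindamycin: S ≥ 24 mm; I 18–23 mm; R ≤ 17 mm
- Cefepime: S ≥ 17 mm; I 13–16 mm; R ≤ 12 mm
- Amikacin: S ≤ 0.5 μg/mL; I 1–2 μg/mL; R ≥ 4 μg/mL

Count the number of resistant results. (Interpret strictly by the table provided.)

Cefepime: 11 mm is ≤ 12 mm → Resistant
Amikacin (2 μg/mL) in 1–2 μg/mL ⇒ I
Trimethoprim-sulfamethoxazole: 0.06 μg/mL is ≤ 16 μg/mL → S
Clindamycin 17 mm: ≤ 17 mm ⇒ R
Cefuroxime (8 μg/mL) ≤ 8 μg/mL — susceptible
Resistant: 2

2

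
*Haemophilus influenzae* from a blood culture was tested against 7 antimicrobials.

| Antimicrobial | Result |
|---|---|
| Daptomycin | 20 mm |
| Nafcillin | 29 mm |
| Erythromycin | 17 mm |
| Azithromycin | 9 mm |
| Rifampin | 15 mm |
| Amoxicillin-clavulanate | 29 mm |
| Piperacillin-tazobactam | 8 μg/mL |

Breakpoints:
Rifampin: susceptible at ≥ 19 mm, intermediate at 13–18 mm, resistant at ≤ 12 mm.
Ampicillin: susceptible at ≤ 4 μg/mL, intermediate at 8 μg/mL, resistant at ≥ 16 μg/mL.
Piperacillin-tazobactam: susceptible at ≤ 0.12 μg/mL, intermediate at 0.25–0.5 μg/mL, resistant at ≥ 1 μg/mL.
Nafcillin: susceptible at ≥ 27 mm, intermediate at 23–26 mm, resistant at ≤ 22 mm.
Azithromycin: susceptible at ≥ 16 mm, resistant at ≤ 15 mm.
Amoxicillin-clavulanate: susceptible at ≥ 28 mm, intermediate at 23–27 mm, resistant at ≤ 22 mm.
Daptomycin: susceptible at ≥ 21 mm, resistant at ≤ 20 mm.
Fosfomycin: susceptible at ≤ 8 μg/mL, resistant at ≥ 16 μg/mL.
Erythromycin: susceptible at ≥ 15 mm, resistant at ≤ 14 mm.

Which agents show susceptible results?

Daptomycin: 20 mm is ≤ 20 mm — resistant
Nafcillin: 29 mm is ≥ 27 mm ⇒ susceptible
Erythromycin (17 mm) ≥ 15 mm ⇒ S
Azithromycin (9 mm) ≤ 15 mm — Resistant
Rifampin (15 mm) in 13–18 mm — Intermediate
Amoxicillin-clavulanate 29 mm: ≥ 28 mm → S
Piperacillin-tazobactam 8 μg/mL: ≥ 1 μg/mL — Resistant

nafcillin, erythromycin, amoxicillin-clavulanate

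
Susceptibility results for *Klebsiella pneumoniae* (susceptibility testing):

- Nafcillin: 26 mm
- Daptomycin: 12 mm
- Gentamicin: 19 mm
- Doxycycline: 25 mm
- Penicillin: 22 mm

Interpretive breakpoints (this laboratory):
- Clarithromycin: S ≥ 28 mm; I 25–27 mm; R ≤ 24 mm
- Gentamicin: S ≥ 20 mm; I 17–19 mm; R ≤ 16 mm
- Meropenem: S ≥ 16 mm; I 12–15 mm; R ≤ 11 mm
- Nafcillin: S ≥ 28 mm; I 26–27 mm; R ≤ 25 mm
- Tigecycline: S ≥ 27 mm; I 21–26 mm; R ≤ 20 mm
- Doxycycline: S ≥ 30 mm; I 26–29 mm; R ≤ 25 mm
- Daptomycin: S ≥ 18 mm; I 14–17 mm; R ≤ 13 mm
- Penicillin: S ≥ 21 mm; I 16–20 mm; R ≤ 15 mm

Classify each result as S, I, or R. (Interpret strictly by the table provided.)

I, R, I, R, S

Nafcillin 26 mm: in 26–27 mm → Intermediate
Daptomycin: 12 mm is ≤ 13 mm → R
Gentamicin: 19 mm is in 17–19 mm ⇒ intermediate
Doxycycline (25 mm) ≤ 25 mm — resistant
Penicillin (22 mm) ≥ 21 mm — S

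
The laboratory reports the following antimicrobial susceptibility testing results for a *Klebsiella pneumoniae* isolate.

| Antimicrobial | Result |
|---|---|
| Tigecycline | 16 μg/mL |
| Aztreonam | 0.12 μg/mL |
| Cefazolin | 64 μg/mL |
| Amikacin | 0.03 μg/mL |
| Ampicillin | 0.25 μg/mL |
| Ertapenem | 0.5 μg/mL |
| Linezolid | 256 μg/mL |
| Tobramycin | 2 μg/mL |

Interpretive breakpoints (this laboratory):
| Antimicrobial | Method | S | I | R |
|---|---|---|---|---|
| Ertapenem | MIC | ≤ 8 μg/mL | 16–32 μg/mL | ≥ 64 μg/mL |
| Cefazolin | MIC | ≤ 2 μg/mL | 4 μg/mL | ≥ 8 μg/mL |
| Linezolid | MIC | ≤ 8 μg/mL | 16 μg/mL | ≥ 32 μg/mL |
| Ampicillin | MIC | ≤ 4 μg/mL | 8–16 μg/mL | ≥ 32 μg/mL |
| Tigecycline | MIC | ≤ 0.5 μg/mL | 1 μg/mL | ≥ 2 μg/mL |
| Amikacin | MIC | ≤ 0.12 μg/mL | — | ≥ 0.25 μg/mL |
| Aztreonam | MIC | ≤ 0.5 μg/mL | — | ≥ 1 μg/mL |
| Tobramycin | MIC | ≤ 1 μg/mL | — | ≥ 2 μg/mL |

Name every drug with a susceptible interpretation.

aztreonam, amikacin, ampicillin, ertapenem

Tigecycline 16 μg/mL: ≥ 2 μg/mL → resistant
Aztreonam (0.12 μg/mL) ≤ 0.5 μg/mL ⇒ susceptible
Cefazolin 64 μg/mL: ≥ 8 μg/mL ⇒ resistant
Amikacin (0.03 μg/mL) ≤ 0.12 μg/mL ⇒ susceptible
Ampicillin (0.25 μg/mL) ≤ 4 μg/mL — Susceptible
Ertapenem (0.5 μg/mL) ≤ 8 μg/mL — S
Linezolid 256 μg/mL: ≥ 32 μg/mL → Resistant
Tobramycin 2 μg/mL: ≥ 2 μg/mL — Resistant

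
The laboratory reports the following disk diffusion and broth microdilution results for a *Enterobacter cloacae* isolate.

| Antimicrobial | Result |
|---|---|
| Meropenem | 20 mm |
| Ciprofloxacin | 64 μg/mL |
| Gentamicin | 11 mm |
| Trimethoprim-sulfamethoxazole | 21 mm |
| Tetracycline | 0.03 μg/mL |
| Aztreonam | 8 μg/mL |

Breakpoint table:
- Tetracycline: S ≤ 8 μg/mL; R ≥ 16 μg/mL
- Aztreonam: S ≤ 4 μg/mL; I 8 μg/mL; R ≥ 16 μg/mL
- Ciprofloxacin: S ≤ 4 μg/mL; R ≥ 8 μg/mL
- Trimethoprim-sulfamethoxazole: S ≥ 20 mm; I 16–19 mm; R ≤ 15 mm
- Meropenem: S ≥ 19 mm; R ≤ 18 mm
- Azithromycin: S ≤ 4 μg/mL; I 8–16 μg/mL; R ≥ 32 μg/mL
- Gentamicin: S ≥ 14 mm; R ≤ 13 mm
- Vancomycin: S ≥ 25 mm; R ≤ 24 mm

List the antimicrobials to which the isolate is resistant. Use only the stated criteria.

Meropenem 20 mm: ≥ 19 mm → susceptible
Ciprofloxacin 64 μg/mL: ≥ 8 μg/mL ⇒ R
Gentamicin 11 mm: ≤ 13 mm → resistant
Trimethoprim-sulfamethoxazole (21 mm) ≥ 20 mm ⇒ S
Tetracycline: 0.03 μg/mL is ≤ 8 μg/mL — susceptible
Aztreonam 8 μg/mL: = 8 μg/mL — I

ciprofloxacin, gentamicin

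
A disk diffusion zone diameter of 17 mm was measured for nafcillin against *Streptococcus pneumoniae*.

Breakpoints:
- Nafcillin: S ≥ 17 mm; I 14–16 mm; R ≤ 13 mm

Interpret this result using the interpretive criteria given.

S

Nafcillin (17 mm) ≥ 17 mm ⇒ Susceptible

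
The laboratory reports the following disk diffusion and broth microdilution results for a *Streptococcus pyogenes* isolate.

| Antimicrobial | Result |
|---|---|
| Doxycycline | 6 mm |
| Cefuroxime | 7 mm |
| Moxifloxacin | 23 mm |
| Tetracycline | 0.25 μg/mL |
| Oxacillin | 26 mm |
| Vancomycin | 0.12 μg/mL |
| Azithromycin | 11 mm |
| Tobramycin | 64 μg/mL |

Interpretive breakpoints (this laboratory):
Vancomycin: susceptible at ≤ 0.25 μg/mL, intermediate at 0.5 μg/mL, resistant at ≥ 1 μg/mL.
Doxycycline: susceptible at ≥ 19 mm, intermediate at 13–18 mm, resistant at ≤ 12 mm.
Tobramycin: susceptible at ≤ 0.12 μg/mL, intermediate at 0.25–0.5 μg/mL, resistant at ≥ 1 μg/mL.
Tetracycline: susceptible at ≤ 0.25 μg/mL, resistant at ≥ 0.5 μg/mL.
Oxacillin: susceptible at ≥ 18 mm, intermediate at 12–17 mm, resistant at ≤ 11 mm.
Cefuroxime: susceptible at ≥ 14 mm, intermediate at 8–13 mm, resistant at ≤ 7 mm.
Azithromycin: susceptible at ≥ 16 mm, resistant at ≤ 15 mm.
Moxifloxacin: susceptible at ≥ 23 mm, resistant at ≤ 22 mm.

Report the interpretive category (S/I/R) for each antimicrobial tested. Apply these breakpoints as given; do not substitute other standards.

Doxycycline: 6 mm is ≤ 12 mm → Resistant
Cefuroxime 7 mm: ≤ 7 mm → R
Moxifloxacin (23 mm) ≥ 23 mm ⇒ susceptible
Tetracycline 0.25 μg/mL: ≤ 0.25 μg/mL ⇒ susceptible
Oxacillin 26 mm: ≥ 18 mm ⇒ S
Vancomycin: 0.12 μg/mL is ≤ 0.25 μg/mL ⇒ Susceptible
Azithromycin (11 mm) ≤ 15 mm ⇒ resistant
Tobramycin 64 μg/mL: ≥ 1 μg/mL ⇒ R

R, R, S, S, S, S, R, R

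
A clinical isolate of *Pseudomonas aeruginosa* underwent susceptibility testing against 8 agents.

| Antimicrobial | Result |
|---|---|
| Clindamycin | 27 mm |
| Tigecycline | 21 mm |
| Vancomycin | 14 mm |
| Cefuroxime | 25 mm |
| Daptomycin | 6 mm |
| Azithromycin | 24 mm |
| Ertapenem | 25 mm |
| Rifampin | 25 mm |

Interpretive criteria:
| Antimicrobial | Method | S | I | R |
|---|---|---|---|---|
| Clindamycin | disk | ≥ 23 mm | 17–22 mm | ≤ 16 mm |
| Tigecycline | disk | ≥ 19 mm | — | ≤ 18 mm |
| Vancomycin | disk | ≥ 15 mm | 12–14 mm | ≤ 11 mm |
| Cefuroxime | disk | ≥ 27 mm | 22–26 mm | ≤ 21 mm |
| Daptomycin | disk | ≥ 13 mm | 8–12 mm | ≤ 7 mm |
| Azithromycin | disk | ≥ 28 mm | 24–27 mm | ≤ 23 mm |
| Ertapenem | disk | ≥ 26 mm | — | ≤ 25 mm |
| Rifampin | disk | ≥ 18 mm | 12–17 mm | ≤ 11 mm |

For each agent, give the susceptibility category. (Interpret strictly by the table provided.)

Clindamycin (27 mm) ≥ 23 mm ⇒ susceptible
Tigecycline: 21 mm is ≥ 19 mm → Susceptible
Vancomycin (14 mm) in 12–14 mm ⇒ I
Cefuroxime (25 mm) in 22–26 mm ⇒ intermediate
Daptomycin: 6 mm is ≤ 7 mm — R
Azithromycin 24 mm: in 24–27 mm — intermediate
Ertapenem: 25 mm is ≤ 25 mm — Resistant
Rifampin 25 mm: ≥ 18 mm → S

S, S, I, I, R, I, R, S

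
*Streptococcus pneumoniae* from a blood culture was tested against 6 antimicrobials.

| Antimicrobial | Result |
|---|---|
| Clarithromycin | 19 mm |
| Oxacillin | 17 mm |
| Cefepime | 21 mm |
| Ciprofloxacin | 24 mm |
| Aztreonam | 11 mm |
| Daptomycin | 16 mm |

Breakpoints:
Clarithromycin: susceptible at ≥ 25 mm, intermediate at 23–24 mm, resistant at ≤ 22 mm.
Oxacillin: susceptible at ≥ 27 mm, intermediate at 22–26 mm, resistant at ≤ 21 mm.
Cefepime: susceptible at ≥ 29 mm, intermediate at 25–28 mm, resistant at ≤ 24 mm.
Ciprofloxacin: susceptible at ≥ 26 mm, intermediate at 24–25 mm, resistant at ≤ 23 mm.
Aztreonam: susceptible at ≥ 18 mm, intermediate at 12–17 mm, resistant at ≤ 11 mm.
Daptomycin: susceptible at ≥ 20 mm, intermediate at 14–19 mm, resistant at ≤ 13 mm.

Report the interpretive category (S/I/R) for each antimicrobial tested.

R, R, R, I, R, I

Clarithromycin: 19 mm is ≤ 22 mm → Resistant
Oxacillin (17 mm) ≤ 21 mm → Resistant
Cefepime (21 mm) ≤ 24 mm ⇒ resistant
Ciprofloxacin: 24 mm is in 24–25 mm — intermediate
Aztreonam (11 mm) ≤ 11 mm → R
Daptomycin: 16 mm is in 14–19 mm ⇒ Intermediate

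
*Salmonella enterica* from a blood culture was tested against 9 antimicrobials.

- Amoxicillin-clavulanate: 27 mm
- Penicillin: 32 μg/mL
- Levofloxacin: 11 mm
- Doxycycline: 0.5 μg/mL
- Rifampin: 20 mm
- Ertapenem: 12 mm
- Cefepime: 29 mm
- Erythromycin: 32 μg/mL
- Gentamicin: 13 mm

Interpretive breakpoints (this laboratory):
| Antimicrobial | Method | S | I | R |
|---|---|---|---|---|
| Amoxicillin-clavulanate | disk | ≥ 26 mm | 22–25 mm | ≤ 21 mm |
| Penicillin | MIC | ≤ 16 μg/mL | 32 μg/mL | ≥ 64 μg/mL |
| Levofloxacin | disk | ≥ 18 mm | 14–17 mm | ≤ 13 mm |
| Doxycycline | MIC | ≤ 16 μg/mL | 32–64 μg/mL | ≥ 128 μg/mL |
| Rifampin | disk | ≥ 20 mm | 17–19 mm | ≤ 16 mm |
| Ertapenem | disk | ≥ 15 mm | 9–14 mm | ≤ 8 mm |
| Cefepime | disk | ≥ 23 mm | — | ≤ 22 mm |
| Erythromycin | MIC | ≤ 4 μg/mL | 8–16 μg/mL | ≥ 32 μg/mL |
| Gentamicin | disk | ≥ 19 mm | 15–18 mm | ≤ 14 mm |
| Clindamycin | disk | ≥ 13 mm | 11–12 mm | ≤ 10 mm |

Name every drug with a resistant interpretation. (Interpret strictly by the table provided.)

levofloxacin, erythromycin, gentamicin

Amoxicillin-clavulanate (27 mm) ≥ 26 mm — S
Penicillin: 32 μg/mL is = 32 μg/mL — I
Levofloxacin (11 mm) ≤ 13 mm → R
Doxycycline (0.5 μg/mL) ≤ 16 μg/mL → susceptible
Rifampin 20 mm: ≥ 20 mm → S
Ertapenem: 12 mm is in 9–14 mm ⇒ intermediate
Cefepime (29 mm) ≥ 23 mm ⇒ susceptible
Erythromycin: 32 μg/mL is ≥ 32 μg/mL ⇒ R
Gentamicin: 13 mm is ≤ 14 mm → resistant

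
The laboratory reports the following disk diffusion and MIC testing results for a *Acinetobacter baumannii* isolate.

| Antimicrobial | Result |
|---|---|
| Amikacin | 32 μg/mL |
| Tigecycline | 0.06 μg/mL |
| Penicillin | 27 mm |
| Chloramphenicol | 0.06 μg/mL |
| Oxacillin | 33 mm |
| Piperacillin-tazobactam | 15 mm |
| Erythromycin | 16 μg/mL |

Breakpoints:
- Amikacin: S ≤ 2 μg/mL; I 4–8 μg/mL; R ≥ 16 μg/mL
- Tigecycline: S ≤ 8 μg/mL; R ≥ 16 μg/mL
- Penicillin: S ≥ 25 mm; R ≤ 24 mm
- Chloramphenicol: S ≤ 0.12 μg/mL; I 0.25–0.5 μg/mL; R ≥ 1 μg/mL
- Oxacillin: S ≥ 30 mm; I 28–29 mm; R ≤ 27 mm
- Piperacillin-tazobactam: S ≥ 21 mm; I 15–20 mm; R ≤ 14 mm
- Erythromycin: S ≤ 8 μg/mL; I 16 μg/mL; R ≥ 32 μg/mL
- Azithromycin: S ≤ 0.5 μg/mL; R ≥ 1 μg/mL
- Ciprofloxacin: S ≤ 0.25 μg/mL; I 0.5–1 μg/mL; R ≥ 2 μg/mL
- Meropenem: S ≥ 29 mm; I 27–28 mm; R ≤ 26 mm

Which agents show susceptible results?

Amikacin 32 μg/mL: ≥ 16 μg/mL → Resistant
Tigecycline: 0.06 μg/mL is ≤ 8 μg/mL → S
Penicillin (27 mm) ≥ 25 mm ⇒ S
Chloramphenicol (0.06 μg/mL) ≤ 0.12 μg/mL → susceptible
Oxacillin: 33 mm is ≥ 30 mm — Susceptible
Piperacillin-tazobactam 15 mm: in 15–20 mm ⇒ intermediate
Erythromycin 16 μg/mL: = 16 μg/mL ⇒ I

tigecycline, penicillin, chloramphenicol, oxacillin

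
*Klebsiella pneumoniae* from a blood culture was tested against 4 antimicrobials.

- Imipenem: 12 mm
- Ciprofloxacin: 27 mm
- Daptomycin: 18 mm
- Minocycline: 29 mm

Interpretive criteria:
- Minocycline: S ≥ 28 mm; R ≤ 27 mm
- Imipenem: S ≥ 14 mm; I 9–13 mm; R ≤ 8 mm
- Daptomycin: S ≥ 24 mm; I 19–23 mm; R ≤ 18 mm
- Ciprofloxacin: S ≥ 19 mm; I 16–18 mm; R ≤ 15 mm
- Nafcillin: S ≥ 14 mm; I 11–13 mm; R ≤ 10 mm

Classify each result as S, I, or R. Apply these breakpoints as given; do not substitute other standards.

I, S, R, S

Imipenem 12 mm: in 9–13 mm — intermediate
Ciprofloxacin: 27 mm is ≥ 19 mm → susceptible
Daptomycin 18 mm: ≤ 18 mm — Resistant
Minocycline: 29 mm is ≥ 28 mm → S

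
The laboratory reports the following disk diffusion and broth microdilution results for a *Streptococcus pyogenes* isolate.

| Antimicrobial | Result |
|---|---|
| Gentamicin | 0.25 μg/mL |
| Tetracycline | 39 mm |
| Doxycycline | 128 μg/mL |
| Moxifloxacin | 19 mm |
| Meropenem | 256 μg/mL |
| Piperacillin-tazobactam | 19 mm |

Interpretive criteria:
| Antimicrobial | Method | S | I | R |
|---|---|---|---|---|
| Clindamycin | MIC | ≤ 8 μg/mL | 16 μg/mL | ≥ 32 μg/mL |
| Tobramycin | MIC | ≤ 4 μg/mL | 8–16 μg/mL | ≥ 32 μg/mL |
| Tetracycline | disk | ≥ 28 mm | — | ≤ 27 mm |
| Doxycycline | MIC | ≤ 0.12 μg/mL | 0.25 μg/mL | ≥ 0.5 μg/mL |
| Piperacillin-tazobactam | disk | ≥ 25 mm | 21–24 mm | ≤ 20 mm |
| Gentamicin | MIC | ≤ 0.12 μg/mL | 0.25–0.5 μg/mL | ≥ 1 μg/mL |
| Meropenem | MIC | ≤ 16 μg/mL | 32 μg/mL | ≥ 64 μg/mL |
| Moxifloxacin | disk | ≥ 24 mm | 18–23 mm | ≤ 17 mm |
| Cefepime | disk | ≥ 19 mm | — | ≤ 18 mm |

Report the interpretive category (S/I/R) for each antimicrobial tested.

Gentamicin 0.25 μg/mL: in 0.25–0.5 μg/mL → intermediate
Tetracycline (39 mm) ≥ 28 mm → S
Doxycycline 128 μg/mL: ≥ 0.5 μg/mL ⇒ resistant
Moxifloxacin (19 mm) in 18–23 mm — I
Meropenem: 256 μg/mL is ≥ 64 μg/mL ⇒ resistant
Piperacillin-tazobactam: 19 mm is ≤ 20 mm ⇒ R

I, S, R, I, R, R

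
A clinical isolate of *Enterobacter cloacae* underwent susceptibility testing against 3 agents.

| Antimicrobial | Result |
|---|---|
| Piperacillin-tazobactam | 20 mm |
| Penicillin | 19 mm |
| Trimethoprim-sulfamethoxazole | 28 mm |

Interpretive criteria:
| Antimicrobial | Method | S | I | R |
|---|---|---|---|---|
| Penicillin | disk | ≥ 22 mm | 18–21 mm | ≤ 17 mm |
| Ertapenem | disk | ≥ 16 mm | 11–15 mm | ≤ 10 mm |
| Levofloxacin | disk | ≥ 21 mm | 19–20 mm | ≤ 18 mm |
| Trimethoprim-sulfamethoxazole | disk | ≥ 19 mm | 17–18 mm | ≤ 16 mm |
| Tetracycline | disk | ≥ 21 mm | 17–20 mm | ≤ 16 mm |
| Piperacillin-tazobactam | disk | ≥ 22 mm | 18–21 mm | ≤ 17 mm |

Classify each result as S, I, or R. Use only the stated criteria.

I, I, S

Piperacillin-tazobactam 20 mm: in 18–21 mm ⇒ I
Penicillin 19 mm: in 18–21 mm ⇒ I
Trimethoprim-sulfamethoxazole (28 mm) ≥ 19 mm ⇒ susceptible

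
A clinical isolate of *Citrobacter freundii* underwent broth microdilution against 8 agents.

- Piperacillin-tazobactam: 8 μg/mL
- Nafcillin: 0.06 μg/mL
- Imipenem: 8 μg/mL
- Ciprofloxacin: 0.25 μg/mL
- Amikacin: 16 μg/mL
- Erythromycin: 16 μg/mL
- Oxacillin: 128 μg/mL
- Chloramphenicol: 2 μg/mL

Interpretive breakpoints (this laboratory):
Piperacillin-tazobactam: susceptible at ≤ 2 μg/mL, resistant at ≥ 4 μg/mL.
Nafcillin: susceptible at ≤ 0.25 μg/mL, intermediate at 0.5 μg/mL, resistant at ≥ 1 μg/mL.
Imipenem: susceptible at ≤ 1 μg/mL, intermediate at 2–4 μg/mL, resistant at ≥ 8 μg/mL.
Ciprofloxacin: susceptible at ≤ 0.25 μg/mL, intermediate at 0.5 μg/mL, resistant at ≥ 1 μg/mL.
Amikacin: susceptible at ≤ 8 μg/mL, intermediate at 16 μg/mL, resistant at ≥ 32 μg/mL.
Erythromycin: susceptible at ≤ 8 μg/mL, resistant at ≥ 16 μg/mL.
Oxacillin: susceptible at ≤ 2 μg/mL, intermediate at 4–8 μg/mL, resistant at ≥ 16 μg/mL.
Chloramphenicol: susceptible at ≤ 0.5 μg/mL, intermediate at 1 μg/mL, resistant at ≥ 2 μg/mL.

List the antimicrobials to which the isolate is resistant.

piperacillin-tazobactam, imipenem, erythromycin, oxacillin, chloramphenicol

Piperacillin-tazobactam (8 μg/mL) ≥ 4 μg/mL ⇒ resistant
Nafcillin (0.06 μg/mL) ≤ 0.25 μg/mL — Susceptible
Imipenem 8 μg/mL: ≥ 8 μg/mL → resistant
Ciprofloxacin: 0.25 μg/mL is ≤ 0.25 μg/mL — Susceptible
Amikacin (16 μg/mL) = 16 μg/mL ⇒ Intermediate
Erythromycin (16 μg/mL) ≥ 16 μg/mL → Resistant
Oxacillin: 128 μg/mL is ≥ 16 μg/mL → resistant
Chloramphenicol (2 μg/mL) ≥ 2 μg/mL → Resistant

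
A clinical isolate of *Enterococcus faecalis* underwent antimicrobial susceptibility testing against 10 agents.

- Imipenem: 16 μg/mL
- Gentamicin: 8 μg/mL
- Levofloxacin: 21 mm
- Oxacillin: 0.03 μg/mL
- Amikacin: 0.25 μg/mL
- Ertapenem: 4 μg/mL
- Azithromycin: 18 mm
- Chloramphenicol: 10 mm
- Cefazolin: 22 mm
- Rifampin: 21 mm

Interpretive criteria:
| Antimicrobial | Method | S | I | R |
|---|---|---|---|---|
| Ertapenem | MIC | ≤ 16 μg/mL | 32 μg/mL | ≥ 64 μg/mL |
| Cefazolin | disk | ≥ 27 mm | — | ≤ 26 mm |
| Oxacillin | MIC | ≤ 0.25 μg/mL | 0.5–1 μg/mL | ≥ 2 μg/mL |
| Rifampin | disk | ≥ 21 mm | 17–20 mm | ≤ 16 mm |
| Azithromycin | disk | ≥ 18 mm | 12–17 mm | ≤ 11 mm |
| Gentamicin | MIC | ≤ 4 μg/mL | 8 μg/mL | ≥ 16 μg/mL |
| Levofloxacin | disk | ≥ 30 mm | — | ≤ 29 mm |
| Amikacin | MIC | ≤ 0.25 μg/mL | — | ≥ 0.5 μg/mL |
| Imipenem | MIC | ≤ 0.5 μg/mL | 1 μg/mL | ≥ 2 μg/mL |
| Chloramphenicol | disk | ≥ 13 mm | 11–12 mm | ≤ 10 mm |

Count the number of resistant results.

4

Imipenem: 16 μg/mL is ≥ 2 μg/mL ⇒ R
Gentamicin: 8 μg/mL is = 8 μg/mL ⇒ Intermediate
Levofloxacin 21 mm: ≤ 29 mm ⇒ resistant
Oxacillin (0.03 μg/mL) ≤ 0.25 μg/mL → susceptible
Amikacin 0.25 μg/mL: ≤ 0.25 μg/mL → susceptible
Ertapenem: 4 μg/mL is ≤ 16 μg/mL — Susceptible
Azithromycin 18 mm: ≥ 18 mm ⇒ S
Chloramphenicol 10 mm: ≤ 10 mm → resistant
Cefazolin: 22 mm is ≤ 26 mm → R
Rifampin (21 mm) ≥ 21 mm — S
Resistant: 4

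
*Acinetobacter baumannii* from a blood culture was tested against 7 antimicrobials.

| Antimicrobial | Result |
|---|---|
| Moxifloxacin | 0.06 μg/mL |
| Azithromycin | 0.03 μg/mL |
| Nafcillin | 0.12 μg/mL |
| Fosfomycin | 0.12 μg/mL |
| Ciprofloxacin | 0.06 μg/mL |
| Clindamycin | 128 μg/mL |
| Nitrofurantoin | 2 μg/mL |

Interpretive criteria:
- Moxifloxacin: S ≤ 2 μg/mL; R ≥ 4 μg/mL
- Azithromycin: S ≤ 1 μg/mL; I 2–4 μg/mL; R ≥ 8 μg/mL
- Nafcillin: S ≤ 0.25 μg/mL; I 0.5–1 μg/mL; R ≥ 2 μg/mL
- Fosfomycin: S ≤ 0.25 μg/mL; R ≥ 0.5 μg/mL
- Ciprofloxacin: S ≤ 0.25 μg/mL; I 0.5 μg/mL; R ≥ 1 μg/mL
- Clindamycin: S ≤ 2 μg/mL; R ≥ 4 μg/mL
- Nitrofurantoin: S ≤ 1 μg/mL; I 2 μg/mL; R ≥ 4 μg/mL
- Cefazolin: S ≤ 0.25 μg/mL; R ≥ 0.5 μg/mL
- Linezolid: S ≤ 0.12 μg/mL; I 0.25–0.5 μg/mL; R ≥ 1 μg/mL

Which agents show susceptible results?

Moxifloxacin (0.06 μg/mL) ≤ 2 μg/mL — Susceptible
Azithromycin (0.03 μg/mL) ≤ 1 μg/mL → Susceptible
Nafcillin: 0.12 μg/mL is ≤ 0.25 μg/mL — susceptible
Fosfomycin (0.12 μg/mL) ≤ 0.25 μg/mL — susceptible
Ciprofloxacin: 0.06 μg/mL is ≤ 0.25 μg/mL — S
Clindamycin (128 μg/mL) ≥ 4 μg/mL → resistant
Nitrofurantoin: 2 μg/mL is = 2 μg/mL ⇒ I

moxifloxacin, azithromycin, nafcillin, fosfomycin, ciprofloxacin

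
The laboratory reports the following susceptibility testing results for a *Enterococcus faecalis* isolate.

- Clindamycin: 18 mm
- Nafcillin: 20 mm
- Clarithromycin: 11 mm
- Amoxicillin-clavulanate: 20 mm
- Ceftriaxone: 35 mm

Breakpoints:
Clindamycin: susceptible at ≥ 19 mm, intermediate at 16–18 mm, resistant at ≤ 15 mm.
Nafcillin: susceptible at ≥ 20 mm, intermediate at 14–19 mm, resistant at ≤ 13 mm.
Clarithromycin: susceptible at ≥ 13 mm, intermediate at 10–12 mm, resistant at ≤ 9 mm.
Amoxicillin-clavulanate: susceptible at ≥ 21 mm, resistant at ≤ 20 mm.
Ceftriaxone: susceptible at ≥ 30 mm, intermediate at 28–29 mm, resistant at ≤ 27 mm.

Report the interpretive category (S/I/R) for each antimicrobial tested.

I, S, I, R, S

Clindamycin: 18 mm is in 16–18 mm — Intermediate
Nafcillin 20 mm: ≥ 20 mm ⇒ Susceptible
Clarithromycin: 11 mm is in 10–12 mm — I
Amoxicillin-clavulanate 20 mm: ≤ 20 mm → R
Ceftriaxone (35 mm) ≥ 30 mm ⇒ Susceptible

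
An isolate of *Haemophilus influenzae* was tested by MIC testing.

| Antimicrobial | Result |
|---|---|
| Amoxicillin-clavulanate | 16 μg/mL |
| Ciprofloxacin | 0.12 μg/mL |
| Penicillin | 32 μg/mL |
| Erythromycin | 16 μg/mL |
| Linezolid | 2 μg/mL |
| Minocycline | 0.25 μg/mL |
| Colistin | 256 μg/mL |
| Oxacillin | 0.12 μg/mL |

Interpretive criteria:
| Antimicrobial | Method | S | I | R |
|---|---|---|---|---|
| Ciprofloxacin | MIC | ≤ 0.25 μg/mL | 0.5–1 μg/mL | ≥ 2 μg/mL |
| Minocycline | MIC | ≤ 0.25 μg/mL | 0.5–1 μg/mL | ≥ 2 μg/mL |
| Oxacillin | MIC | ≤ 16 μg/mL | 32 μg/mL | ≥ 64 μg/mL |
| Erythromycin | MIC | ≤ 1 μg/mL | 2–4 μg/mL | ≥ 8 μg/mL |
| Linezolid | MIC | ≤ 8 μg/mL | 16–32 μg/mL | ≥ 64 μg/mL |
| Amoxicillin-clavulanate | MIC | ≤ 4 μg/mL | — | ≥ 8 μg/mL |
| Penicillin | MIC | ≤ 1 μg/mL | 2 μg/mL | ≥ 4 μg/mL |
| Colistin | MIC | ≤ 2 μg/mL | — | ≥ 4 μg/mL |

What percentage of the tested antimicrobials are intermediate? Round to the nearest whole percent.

Amoxicillin-clavulanate: 16 μg/mL is ≥ 8 μg/mL ⇒ R
Ciprofloxacin (0.12 μg/mL) ≤ 0.25 μg/mL → Susceptible
Penicillin 32 μg/mL: ≥ 4 μg/mL — resistant
Erythromycin 16 μg/mL: ≥ 8 μg/mL → resistant
Linezolid (2 μg/mL) ≤ 8 μg/mL ⇒ S
Minocycline: 0.25 μg/mL is ≤ 0.25 μg/mL — S
Colistin 256 μg/mL: ≥ 4 μg/mL → Resistant
Oxacillin 0.12 μg/mL: ≤ 16 μg/mL ⇒ S
Intermediate: 0/8

0%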